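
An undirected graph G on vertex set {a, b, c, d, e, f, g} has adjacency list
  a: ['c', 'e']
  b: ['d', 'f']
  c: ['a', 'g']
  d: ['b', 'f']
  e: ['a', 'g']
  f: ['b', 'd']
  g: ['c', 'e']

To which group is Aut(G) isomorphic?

G has two connected components, {a, c, e, g} and {b, d, f}; each is 2-regular, so G = C_4 ⊔ C_3. The components are non-isomorphic (different sizes), so Aut(G) = Aut(C_3) × Aut(C_4) = D_3 × D_4 of order 6·8 = 48.

D_3 × D_4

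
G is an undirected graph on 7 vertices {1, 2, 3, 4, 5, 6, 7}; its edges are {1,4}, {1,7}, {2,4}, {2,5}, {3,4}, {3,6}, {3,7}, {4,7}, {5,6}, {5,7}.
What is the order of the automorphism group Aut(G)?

1

Degrees alone do not determine every vertex (e.g. 1 and 2 both have degree 2), but their neighbour-degree multisets differ: N(1) has degrees [4, 4] while N(2) has degrees [3, 4]. Repeating this refinement separates all vertices, so the only automorphism is the identity.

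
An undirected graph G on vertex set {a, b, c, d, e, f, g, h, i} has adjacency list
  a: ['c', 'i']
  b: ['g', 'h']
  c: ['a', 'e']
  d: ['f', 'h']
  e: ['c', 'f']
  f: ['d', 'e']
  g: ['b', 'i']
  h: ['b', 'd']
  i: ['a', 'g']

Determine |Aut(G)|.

G is 2-regular and connected on 9 vertices, i.e. the cycle C_9. C_9 has 9 rotations and 9 reflections, so Aut(C_9) ≅ D_9 of order 18.

18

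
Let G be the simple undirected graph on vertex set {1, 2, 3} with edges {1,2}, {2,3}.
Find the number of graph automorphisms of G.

2

The degree sequence is [1, 2, 1]; the two degree-1 vertices 1 and 3 are the ends of a path, so G = P_3. A path has exactly one nontrivial symmetry — reversal — giving Aut(G) of order 2.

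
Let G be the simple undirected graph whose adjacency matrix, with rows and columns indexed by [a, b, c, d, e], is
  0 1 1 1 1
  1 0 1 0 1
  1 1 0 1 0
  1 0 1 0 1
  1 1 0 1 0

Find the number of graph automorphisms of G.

Vertex a is the unique vertex of degree 4; the remaining 4 vertices each have degree 3 and induce a cycle, so G is the wheel on 5 vertices with hub a. Every automorphism fixes the hub and acts on the rim 4-cycle, so Aut(G) ≅ Aut(C_4) = D_4 of order 8.

8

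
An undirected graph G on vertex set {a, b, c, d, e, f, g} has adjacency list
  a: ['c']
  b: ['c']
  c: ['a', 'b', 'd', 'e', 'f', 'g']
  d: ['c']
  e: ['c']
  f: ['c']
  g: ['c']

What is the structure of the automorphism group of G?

the symmetric group on 6 letters

Vertex c has degree 6 and every other vertex has degree 1, so G is the star K_{1,6} with centre c. The 6 leaves are pairwise interchangeable while the centre is fixed, giving Aut(G) = S_6.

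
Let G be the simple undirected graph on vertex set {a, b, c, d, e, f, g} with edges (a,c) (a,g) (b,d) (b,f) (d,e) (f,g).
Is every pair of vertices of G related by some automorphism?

No

Automorphisms preserve degree, but G has vertices of degree 1 and vertices of degree 2; no automorphism maps one to the other, so G is not vertex-transitive.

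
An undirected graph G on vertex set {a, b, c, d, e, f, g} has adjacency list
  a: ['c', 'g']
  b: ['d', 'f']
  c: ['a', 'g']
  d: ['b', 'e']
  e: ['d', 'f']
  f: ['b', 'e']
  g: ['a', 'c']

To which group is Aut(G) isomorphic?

G has two connected components, {b, d, e, f} and {a, c, g}; each is 2-regular, so G = C_4 ⊔ C_3. No automorphism exchanges components of different sizes, hence Aut(G) is the direct product D_4 × D_3, order 48.

D_4 × D_3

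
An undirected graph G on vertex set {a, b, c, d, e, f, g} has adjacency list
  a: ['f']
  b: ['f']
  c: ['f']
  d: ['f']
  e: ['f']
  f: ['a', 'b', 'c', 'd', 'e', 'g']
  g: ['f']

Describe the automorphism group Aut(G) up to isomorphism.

Vertex f has degree 6 and every other vertex has degree 1, so G is the star K_{1,6} with centre f. Any automorphism fixes the centre and permutes the 6 leaves freely, so Aut(G) ≅ S_6 of order 6! = 720.

the symmetric group on 6 letters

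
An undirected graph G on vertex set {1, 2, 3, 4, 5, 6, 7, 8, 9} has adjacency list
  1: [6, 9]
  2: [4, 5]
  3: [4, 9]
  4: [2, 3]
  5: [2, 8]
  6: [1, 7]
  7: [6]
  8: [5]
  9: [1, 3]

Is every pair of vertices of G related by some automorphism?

Automorphisms preserve degree, but G has vertices of degree 1 and vertices of degree 2; no automorphism maps one to the other, so G is not vertex-transitive.

No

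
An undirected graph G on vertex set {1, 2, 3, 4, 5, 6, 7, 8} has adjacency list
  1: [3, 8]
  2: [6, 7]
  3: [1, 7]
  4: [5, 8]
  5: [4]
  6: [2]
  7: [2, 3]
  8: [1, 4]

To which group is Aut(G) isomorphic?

The degree sequence is [2, 2, 2, 2, 1, 1, 2, 2]; the two degree-1 vertices 5 and 6 are the ends of a path, so G = P_8. The only nontrivial automorphism of a path is the end-to-end reflection, so Aut(G) ≅ Z_2.

the cyclic group of order 2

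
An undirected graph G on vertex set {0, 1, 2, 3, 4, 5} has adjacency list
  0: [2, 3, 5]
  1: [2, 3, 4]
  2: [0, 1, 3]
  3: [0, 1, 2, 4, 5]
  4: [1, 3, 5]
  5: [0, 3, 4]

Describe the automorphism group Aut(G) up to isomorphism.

D_5

Vertex 3 is the unique vertex of degree 5; the remaining 5 vertices each have degree 3 and induce a cycle, so G is the wheel on 6 vertices with hub 3. Every automorphism fixes the hub and acts on the rim 5-cycle, so Aut(G) ≅ Aut(C_5) = D_5 of order 10.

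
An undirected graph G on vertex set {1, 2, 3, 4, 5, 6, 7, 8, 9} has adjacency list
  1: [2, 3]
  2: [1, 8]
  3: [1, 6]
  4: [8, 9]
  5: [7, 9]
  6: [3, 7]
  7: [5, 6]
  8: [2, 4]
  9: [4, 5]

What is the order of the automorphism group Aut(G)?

G is 2-regular and connected on 9 vertices, i.e. the cycle C_9. C_9 has 9 rotations and 9 reflections, so Aut(C_9) ≅ D_9 of order 18.

18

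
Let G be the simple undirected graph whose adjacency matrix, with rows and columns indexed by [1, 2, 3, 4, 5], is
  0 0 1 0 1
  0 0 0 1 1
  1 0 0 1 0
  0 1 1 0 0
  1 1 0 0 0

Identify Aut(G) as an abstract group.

G is 2-regular and connected on 5 vertices, i.e. the cycle C_5. The automorphisms of the 5-cycle are exactly the symmetries of a regular 5-gon: the dihedral group D_5, |D_5| = 10.

the dihedral group of order 10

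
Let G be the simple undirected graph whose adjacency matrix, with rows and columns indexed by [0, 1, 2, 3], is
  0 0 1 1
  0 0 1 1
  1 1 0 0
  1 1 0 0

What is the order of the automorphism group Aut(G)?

G is 2-regular and bipartite on 2^2 = 4 vertices with girth 4; it is the hypercube graph Q_2. Aut(Q_2) consists of the signed permutations of the 2 coordinate axes: 2! permutations times 2^2 sign flips, so |Aut| = 2^2·2! = 8.

8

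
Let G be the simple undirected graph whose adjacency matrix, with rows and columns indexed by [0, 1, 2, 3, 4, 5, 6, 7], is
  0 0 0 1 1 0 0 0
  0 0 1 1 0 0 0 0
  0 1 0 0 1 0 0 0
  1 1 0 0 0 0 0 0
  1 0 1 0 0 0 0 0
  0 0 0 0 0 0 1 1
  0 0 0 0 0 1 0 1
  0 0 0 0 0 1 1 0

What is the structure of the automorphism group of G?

D_5 × D_3

G has two connected components, {0, 1, 2, 3, 4} and {5, 6, 7}; each is 2-regular, so G = C_5 ⊔ C_3. The components are non-isomorphic (different sizes), so Aut(G) = Aut(C_5) × Aut(C_3) = D_5 × D_3 of order 10·6 = 60.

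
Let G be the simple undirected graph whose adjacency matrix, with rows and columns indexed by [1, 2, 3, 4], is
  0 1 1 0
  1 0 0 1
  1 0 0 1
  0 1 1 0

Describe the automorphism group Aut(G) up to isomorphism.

G is 2-regular and connected on 4 vertices, i.e. the cycle C_4. The automorphisms of the 4-cycle are exactly the symmetries of a regular 4-gon: the dihedral group D_4, |D_4| = 8.

D_4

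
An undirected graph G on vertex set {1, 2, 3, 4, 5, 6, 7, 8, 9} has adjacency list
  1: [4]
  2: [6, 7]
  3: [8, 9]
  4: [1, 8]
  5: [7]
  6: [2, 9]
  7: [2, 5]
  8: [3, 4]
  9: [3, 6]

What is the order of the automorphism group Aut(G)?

The degree sequence is [1, 2, 2, 2, 1, 2, 2, 2, 2]; the two degree-1 vertices 1 and 5 are the ends of a path, so G = P_9. A path has exactly one nontrivial symmetry — reversal — giving Aut(G) of order 2.

2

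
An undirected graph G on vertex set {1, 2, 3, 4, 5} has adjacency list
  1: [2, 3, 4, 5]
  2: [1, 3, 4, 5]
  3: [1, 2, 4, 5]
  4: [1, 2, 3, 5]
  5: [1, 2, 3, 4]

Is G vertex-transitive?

Yes

All 5 vertices are pairwise adjacent: G = K_5. Any permutation of the 5 vertices preserves K_5, so Aut(K_5) = S_5 of order 5! = 120. Under this action every vertex can be carried to every other, so G is vertex-transitive.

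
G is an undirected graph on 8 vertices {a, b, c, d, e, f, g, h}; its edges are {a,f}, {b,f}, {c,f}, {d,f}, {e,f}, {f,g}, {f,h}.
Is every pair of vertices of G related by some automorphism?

Vertex f is the only vertex of degree 7, so every automorphism fixes it; G is not vertex-transitive.

No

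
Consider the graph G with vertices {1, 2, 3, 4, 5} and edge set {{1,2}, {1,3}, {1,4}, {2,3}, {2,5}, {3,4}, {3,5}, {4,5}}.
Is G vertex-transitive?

Vertex 3 is the only vertex of degree 4, so every automorphism fixes it; G is not vertex-transitive.

No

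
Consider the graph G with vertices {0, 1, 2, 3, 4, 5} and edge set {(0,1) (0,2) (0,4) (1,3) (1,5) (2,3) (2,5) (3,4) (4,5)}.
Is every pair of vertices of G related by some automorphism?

Yes

G is 3-regular and bipartite with parts {0, 3, 5} and {1, 2, 4} (each part is independent and every cross-pair is an edge), so G = K_{3,3}. Aut(K_{3,3}) is the wreath product S_3 ≀ Z_2: permute within each part, then optionally swap the parts; |Aut| = 2·(3!)² = 72. This group acts transitively on the 6 vertices.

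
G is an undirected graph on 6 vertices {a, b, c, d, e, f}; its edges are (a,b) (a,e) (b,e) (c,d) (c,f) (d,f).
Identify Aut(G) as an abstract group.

G has two connected components, {c, d, f} and {a, b, e}; each is 2-regular, so G = C_3 ⊔ C_3. Aut of a disjoint union of two copies of C_3 is the wreath product D_3 ≀ Z_2, of order 2·6² = 72.

D_3 ≀ Z_2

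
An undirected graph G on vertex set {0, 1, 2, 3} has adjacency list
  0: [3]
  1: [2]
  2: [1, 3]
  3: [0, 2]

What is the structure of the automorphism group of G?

The degree sequence is [1, 1, 2, 2]; the two degree-1 vertices 0 and 1 are the ends of a path, so G = P_4. A path has exactly one nontrivial symmetry — reversal — giving Aut(G) of order 2.

C_2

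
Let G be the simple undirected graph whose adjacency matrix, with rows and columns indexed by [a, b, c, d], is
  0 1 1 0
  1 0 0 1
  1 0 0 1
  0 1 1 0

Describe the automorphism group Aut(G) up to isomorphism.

G is 2-regular and bipartite with parts {b, c} and {a, d} (each part is independent and every cross-pair is an edge), so G = K_{2,2}. Each part can be permuted independently (S_2 × S_2) and the two equal-size parts can also be swapped, giving (S_2 × S_2) ⋊ Z_2 of order 2·(2!)² = 8.

(S_2 × S_2) ⋊ Z_2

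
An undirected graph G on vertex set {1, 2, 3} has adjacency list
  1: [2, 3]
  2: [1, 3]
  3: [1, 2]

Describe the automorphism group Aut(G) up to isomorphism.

the symmetric group on 3 letters

All 3 vertices are pairwise adjacent: G = K_3. Every bijection on the vertex set is an automorphism of K_3; hence Aut(K_3) ≅ S_3, order 6.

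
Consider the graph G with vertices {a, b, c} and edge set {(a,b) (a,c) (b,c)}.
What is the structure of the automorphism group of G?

the symmetric group on 3 letters

Every vertex has degree 2, so G is the complete graph K_3. Any permutation of the 3 vertices preserves K_3, so Aut(K_3) = S_3 of order 3! = 6.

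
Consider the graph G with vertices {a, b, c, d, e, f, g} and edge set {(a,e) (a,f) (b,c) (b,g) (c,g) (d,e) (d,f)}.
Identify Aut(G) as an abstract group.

D_4 × D_3

G has two connected components, {a, d, e, f} and {b, c, g}; each is 2-regular, so G = C_4 ⊔ C_3. The components are non-isomorphic (different sizes), so Aut(G) = Aut(C_4) × Aut(C_3) = D_4 × D_3 of order 8·6 = 48.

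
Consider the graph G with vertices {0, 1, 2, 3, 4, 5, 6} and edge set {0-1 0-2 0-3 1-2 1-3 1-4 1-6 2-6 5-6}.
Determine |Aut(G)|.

Degrees alone do not determine every vertex (e.g. 0 and 2 both have degree 3), but their neighbour-degree multisets differ: N(0) has degrees [2, 3, 5] while N(2) has degrees [3, 3, 5]. Repeating this refinement separates all vertices, so the only automorphism is the identity.

1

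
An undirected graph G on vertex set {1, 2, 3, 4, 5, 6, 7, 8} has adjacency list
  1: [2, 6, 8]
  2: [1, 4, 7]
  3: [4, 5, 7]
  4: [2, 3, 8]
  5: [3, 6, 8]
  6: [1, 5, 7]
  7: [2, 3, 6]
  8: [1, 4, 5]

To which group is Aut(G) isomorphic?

the hyperoctahedral group B_3

G is 3-regular and bipartite on 2^3 = 8 vertices with girth 4; it is the hypercube graph Q_3. The symmetry group of the 3-cube is the hyperoctahedral group B_3 = Z_2 ≀ S_3, of order 2^3·3! = 48.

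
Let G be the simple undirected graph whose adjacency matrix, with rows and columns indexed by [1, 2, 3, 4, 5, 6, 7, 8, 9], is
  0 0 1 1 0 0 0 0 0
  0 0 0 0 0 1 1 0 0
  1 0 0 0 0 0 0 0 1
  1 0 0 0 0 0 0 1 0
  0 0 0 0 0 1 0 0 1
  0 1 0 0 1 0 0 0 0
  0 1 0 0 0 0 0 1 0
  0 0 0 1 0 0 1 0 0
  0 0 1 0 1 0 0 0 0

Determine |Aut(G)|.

G is 2-regular and connected on 9 vertices, i.e. the cycle C_9. C_9 has 9 rotations and 9 reflections, so Aut(C_9) ≅ D_9 of order 18.

18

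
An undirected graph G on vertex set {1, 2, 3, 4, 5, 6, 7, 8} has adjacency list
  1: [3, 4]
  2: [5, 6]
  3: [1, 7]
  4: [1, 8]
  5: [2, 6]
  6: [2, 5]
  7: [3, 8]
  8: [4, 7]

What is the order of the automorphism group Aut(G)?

60

G has two connected components, {1, 3, 4, 7, 8} and {2, 5, 6}; each is 2-regular, so G = C_5 ⊔ C_3. The components are non-isomorphic (different sizes), so Aut(G) = Aut(C_3) × Aut(C_5) = D_3 × D_5 of order 6·10 = 60.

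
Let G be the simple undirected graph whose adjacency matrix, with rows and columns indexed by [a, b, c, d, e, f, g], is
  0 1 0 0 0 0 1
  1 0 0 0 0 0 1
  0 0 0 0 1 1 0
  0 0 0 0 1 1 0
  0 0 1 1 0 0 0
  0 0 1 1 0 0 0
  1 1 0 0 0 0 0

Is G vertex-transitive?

No

G has two connected components, {c, d, e, f} and {a, b, g}; each is 2-regular, so G = C_4 ⊔ C_3. The orbit of a under Aut(G) is {a, b, g}, which does not contain c, so G is not vertex-transitive.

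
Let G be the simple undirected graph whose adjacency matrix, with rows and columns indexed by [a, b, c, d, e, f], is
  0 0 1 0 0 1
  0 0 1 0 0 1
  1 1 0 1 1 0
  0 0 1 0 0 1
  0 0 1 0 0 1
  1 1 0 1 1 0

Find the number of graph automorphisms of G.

The vertices split by degree into {c, f} (degree 4) and {a, b, d, e} (degree 2); every edge runs between the two parts, so G is the complete bipartite graph K_{2,4}. The parts have unequal sizes, so no automorphism swaps them; each part is permuted independently, giving S_4 × S_2 of order 4!·2! = 48.

48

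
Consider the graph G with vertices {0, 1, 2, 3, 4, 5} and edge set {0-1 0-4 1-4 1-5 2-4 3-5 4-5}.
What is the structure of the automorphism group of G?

{e}

Degrees alone do not determine every vertex (e.g. 1 and 5 both have degree 3), but their neighbour-degree multisets differ: N(1) has degrees [2, 3, 4] while N(5) has degrees [1, 3, 4]. Repeating this refinement separates all vertices, so the only automorphism is the identity.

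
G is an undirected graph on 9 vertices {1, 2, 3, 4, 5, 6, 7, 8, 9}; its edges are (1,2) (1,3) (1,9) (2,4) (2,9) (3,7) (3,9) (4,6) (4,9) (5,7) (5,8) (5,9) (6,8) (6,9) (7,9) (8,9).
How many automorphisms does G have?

Vertex 9 is the unique vertex of degree 8; the remaining 8 vertices each have degree 3 and induce a cycle, so G is the wheel on 9 vertices with hub 9. Every automorphism fixes the hub and acts on the rim 8-cycle, so Aut(G) ≅ Aut(C_8) = D_8 of order 16.

16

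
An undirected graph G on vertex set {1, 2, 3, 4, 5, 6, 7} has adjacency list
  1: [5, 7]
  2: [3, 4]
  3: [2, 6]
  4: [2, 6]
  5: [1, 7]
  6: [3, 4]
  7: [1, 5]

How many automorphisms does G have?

48

G has two connected components, {2, 3, 4, 6} and {1, 5, 7}; each is 2-regular, so G = C_4 ⊔ C_3. The components are non-isomorphic (different sizes), so Aut(G) = Aut(C_4) × Aut(C_3) = D_4 × D_3 of order 8·6 = 48.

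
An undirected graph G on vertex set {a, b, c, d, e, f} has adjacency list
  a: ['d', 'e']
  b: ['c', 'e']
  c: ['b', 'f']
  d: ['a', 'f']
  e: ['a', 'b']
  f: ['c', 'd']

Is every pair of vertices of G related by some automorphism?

Yes

G is 2-regular and connected on 6 vertices, i.e. the cycle C_6. C_6 has 6 rotations and 6 reflections, so Aut(C_6) ≅ D_6 of order 12. This group acts transitively on the 6 vertices.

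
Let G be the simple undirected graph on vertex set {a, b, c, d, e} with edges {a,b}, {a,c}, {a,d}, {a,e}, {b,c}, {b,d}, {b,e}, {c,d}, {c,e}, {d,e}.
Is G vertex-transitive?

Yes

Every vertex has degree 4, so G is the complete graph K_5. Any permutation of the 5 vertices preserves K_5, so Aut(K_5) = S_5 of order 5! = 120. This group acts transitively on the 5 vertices.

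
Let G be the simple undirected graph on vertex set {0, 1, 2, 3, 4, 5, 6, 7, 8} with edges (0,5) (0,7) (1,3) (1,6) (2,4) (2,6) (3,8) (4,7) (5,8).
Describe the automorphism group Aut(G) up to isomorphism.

the dihedral group of order 18

Every vertex has degree 2 and the graph is connected, so G is the 9-cycle C_9. C_9 has 9 rotations and 9 reflections, so Aut(C_9) ≅ D_9 of order 18.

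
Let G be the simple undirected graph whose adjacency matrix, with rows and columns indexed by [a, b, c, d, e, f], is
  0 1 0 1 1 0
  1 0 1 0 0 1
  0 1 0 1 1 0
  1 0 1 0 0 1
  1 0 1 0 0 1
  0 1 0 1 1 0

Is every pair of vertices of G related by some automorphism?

Yes

G is 3-regular and bipartite with parts {a, c, f} and {b, d, e} (each part is independent and every cross-pair is an edge), so G = K_{3,3}. Each part can be permuted independently (S_3 × S_3) and the two equal-size parts can also be swapped, giving (S_3 × S_3) ⋊ Z_2 of order 2·(3!)² = 72. Under this action every vertex can be carried to every other, so G is vertex-transitive.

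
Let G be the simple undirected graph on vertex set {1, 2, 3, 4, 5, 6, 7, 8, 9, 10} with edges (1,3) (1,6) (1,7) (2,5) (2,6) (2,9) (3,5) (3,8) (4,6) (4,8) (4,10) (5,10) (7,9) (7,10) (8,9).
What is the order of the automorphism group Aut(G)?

G is 3-regular on 10 vertices with no triangles and no 4-cycles (girth 5): this is the Petersen graph. Viewing the Petersen graph as the Kneser graph K(5,2) — vertices are 2-subsets of {1,…,5}, edges join disjoint pairs — its automorphisms are exactly the permutations of the 5-element set, so Aut ≅ S_5 of order 120.

120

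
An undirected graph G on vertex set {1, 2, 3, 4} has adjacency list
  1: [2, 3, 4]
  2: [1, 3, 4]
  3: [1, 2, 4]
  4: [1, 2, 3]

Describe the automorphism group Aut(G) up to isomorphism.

the symmetric group on 4 letters

Every vertex has degree 3, so G is the complete graph K_4. Any permutation of the 4 vertices preserves K_4, so Aut(K_4) = S_4 of order 4! = 24.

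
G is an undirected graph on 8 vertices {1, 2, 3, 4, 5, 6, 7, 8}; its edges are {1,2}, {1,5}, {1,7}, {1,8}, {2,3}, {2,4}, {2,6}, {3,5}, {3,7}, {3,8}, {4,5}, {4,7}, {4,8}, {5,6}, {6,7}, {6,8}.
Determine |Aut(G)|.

G is 4-regular and bipartite with parts {2, 5, 7, 8} and {1, 3, 4, 6} (each part is independent and every cross-pair is an edge), so G = K_{4,4}. Aut(K_{4,4}) is the wreath product S_4 ≀ Z_2: permute within each part, then optionally swap the parts; |Aut| = 2·(4!)² = 1152.

1152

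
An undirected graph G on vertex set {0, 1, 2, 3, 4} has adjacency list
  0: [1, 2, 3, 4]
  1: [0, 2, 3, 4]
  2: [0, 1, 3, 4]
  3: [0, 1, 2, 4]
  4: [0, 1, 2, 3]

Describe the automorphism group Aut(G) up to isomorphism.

the symmetric group on 5 letters

Every vertex has degree 4, so G is the complete graph K_5. Any permutation of the 5 vertices preserves K_5, so Aut(K_5) = S_5 of order 5! = 120.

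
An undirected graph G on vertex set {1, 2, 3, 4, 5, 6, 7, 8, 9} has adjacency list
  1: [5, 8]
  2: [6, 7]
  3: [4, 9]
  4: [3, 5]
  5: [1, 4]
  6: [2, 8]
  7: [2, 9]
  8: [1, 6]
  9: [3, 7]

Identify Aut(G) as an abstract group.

G is 2-regular and connected on 9 vertices, i.e. the cycle C_9. C_9 has 9 rotations and 9 reflections, so Aut(C_9) ≅ D_9 of order 18.

D_9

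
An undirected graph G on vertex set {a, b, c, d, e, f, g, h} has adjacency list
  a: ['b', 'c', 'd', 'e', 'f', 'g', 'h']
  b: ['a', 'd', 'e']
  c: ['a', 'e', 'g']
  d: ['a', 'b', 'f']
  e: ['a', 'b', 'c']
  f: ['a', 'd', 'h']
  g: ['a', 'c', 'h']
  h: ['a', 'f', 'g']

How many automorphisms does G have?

Vertex a is the unique vertex of degree 7; the remaining 7 vertices each have degree 3 and induce a cycle, so G is the wheel on 8 vertices with hub a. With the hub fixed, the remaining symmetry is that of the rim cycle C_7, giving the dihedral group D_7.

14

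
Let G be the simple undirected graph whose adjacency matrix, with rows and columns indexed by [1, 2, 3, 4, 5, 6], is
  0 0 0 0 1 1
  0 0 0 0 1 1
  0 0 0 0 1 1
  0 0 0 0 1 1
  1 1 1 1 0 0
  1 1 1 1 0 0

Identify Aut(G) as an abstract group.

The vertices split by degree into {5, 6} (degree 4) and {1, 2, 3, 4} (degree 2); every edge runs between the two parts, so G is the complete bipartite graph K_{2,4}. The parts have unequal sizes, so no automorphism swaps them; each part is permuted independently, giving S_4 × S_2 of order 4!·2! = 48.

S_4 × S_2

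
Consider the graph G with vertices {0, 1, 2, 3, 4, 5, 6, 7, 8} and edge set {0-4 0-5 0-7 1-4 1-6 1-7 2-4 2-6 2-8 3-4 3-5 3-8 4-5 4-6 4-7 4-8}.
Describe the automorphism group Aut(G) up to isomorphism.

D_8

Vertex 4 is the unique vertex of degree 8; the remaining 8 vertices each have degree 3 and induce a cycle, so G is the wheel on 9 vertices with hub 4. With the hub fixed, the remaining symmetry is that of the rim cycle C_8, giving the dihedral group D_8.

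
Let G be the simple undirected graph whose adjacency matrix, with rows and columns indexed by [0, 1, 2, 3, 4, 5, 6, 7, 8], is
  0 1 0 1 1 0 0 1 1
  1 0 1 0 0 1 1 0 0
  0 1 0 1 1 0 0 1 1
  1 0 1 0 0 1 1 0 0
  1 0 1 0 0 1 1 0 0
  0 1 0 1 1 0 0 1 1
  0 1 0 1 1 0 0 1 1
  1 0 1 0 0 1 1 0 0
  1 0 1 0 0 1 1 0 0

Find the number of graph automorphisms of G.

2880

The vertices split by degree into {0, 2, 5, 6} (degree 5) and {1, 3, 4, 7, 8} (degree 4); every edge runs between the two parts, so G is the complete bipartite graph K_{4,5}. Automorphisms preserve the bipartition setwise (since the parts differ in size) and act as S_5 × S_4 within it; |Aut| = 2880.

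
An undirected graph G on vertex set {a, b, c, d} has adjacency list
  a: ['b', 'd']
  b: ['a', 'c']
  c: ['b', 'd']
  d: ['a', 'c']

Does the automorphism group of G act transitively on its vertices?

G is 2-regular and bipartite on 2^2 = 4 vertices with girth 4; it is the hypercube graph Q_2. The symmetry group of the 2-cube is the hyperoctahedral group B_2 = Z_2 ≀ S_2, of order 2^2·2! = 8. Under this action every vertex can be carried to every other, so G is vertex-transitive.

Yes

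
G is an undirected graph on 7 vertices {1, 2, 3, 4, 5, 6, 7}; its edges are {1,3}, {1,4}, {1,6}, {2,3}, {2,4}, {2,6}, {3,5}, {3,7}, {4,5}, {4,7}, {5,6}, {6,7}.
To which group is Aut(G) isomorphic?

The vertices split by degree into {3, 4, 6} (degree 4) and {1, 2, 5, 7} (degree 3); every edge runs between the two parts, so G is the complete bipartite graph K_{3,4}. Automorphisms preserve the bipartition setwise (since the parts differ in size) and act as S_4 × S_3 within it; |Aut| = 144.

S_4 × S_3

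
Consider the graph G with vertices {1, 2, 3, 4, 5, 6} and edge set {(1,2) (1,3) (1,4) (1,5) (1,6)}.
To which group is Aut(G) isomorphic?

the symmetric group on 5 letters

Vertex 1 has degree 5 and every other vertex has degree 1, so G is the star K_{1,5} with centre 1. Any automorphism fixes the centre and permutes the 5 leaves freely, so Aut(G) ≅ S_5 of order 5! = 120.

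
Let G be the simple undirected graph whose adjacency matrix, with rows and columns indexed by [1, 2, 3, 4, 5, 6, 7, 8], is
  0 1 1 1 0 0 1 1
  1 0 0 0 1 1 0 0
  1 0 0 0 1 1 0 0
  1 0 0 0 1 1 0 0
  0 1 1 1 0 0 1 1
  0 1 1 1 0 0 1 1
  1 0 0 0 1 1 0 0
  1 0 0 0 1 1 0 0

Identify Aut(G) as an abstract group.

S_3 × S_5

The vertices split by degree into {1, 5, 6} (degree 5) and {2, 3, 4, 7, 8} (degree 3); every edge runs between the two parts, so G is the complete bipartite graph K_{3,5}. Automorphisms preserve the bipartition setwise (since the parts differ in size) and act as S_3 × S_5 within it; |Aut| = 720.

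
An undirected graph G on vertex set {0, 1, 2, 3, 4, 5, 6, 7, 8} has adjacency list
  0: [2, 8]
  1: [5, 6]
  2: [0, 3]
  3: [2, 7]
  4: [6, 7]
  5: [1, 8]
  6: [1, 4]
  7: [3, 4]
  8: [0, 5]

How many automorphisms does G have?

18

G is 2-regular and connected on 9 vertices, i.e. the cycle C_9. C_9 has 9 rotations and 9 reflections, so Aut(C_9) ≅ D_9 of order 18.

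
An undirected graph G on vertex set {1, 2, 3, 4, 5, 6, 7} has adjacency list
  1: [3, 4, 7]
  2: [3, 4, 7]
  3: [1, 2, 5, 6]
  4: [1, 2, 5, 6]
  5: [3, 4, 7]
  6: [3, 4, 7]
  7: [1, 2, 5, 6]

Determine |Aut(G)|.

144

The vertices split by degree into {3, 4, 7} (degree 4) and {1, 2, 5, 6} (degree 3); every edge runs between the two parts, so G is the complete bipartite graph K_{3,4}. Automorphisms preserve the bipartition setwise (since the parts differ in size) and act as S_3 × S_4 within it; |Aut| = 144.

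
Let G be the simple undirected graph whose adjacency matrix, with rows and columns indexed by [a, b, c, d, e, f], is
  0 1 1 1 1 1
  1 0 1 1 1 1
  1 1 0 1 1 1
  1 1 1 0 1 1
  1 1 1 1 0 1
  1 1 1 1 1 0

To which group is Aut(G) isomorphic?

Every vertex has degree 5, so G is the complete graph K_6. Any permutation of the 6 vertices preserves K_6, so Aut(K_6) = S_6 of order 6! = 720.

S_6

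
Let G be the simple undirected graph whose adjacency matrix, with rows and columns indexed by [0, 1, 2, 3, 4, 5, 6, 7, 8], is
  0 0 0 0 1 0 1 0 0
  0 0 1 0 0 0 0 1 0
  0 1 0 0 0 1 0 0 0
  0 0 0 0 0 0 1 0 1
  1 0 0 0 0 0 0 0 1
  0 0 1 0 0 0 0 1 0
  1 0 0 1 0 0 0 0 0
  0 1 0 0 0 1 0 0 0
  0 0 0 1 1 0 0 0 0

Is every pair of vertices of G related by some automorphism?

No

G has two connected components, {0, 3, 4, 6, 8} and {1, 2, 5, 7}; each is 2-regular, so G = C_5 ⊔ C_4. The orbit of 0 under Aut(G) is {0, 3, 4, 6, 8}, which does not contain 1, so G is not vertex-transitive.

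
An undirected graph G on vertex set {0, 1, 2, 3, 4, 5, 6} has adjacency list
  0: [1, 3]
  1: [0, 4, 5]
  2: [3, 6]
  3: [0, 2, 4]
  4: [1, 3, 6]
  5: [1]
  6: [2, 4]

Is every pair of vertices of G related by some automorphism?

Vertex 5 is the only vertex of degree 1, so every automorphism fixes it; G is not vertex-transitive.

No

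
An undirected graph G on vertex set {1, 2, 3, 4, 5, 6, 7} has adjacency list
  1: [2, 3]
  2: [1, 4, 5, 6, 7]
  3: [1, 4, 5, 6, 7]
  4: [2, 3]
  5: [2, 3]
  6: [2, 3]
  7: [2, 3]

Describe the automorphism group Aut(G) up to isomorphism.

S_2 × S_5

The vertices split by degree into {2, 3} (degree 5) and {1, 4, 5, 6, 7} (degree 2); every edge runs between the two parts, so G is the complete bipartite graph K_{2,5}. Automorphisms preserve the bipartition setwise (since the parts differ in size) and act as S_2 × S_5 within it; |Aut| = 240.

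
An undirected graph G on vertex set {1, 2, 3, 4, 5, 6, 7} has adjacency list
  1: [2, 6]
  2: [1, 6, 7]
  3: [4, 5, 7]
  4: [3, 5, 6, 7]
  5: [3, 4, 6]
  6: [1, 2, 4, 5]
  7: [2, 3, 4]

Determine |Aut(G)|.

The degree sequence is [2, 3, 3, 4, 3, 4, 3]. Checking the degree-preserving permutations of the vertex set shows that none except the identity preserves every edge, so Aut(G) is trivial.

1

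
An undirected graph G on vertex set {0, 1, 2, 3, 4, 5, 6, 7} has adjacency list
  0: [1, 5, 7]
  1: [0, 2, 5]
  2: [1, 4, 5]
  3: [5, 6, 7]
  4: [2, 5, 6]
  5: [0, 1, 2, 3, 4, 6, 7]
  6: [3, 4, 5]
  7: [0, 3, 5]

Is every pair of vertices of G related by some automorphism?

No

Vertex 5 is the only vertex of degree 7, so every automorphism fixes it; G is not vertex-transitive.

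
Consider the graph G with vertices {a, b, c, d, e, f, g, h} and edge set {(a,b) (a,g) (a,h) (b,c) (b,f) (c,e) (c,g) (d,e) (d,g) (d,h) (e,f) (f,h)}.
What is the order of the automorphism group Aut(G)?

G is 3-regular and bipartite on 2^3 = 8 vertices with girth 4; it is the hypercube graph Q_3. The symmetry group of the 3-cube is the hyperoctahedral group B_3 = Z_2 ≀ S_3, of order 2^3·3! = 48.

48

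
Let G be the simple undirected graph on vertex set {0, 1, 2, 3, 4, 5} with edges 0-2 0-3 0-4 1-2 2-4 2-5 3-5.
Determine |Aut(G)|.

Degrees alone do not determine every vertex (e.g. 3 and 4 both have degree 2), but their neighbour-degree multisets differ: N(3) has degrees [2, 3] while N(4) has degrees [3, 4]. Repeating this refinement separates all vertices, so the only automorphism is the identity.

1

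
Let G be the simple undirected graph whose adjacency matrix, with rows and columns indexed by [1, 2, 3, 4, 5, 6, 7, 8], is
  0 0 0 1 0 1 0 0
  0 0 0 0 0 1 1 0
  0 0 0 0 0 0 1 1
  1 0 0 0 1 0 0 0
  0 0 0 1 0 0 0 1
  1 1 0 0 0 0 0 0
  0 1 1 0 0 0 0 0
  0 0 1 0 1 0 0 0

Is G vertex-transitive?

G is 2-regular and connected on 8 vertices, i.e. the cycle C_8. C_8 has 8 rotations and 8 reflections, so Aut(C_8) ≅ D_8 of order 16. This group acts transitively on the 8 vertices.

Yes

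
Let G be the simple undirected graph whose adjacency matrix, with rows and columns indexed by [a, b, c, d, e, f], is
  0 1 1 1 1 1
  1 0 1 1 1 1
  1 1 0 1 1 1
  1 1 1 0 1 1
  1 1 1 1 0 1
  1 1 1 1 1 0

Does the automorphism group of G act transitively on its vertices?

All 6 vertices are pairwise adjacent: G = K_6. Every bijection on the vertex set is an automorphism of K_6; hence Aut(K_6) ≅ S_6, order 720. Under this action every vertex can be carried to every other, so G is vertex-transitive.

Yes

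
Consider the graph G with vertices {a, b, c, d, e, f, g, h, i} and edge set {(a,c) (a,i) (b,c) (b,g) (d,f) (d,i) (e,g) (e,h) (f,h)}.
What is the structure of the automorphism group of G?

G is 2-regular and connected on 9 vertices, i.e. the cycle C_9. C_9 has 9 rotations and 9 reflections, so Aut(C_9) ≅ D_9 of order 18.

the dihedral group of order 18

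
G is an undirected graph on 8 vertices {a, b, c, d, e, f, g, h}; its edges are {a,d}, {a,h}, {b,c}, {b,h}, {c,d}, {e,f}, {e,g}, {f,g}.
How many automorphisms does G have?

G has two connected components, {a, b, c, d, h} and {e, f, g}; each is 2-regular, so G = C_5 ⊔ C_3. No automorphism exchanges components of different sizes, hence Aut(G) is the direct product D_5 × D_3, order 60.

60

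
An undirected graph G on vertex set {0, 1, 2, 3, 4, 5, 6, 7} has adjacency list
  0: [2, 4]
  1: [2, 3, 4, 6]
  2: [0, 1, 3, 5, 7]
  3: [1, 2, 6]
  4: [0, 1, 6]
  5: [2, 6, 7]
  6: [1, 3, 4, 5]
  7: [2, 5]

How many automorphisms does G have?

The degree sequence is [2, 4, 5, 3, 3, 3, 4, 2]. Checking the degree-preserving permutations of the vertex set shows that none except the identity preserves every edge, so Aut(G) is trivial.

1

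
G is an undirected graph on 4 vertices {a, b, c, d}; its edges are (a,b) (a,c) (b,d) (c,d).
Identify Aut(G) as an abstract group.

the dihedral group of order 8

G is 2-regular and bipartite on 2^2 = 4 vertices with girth 4; it is the hypercube graph Q_2. The symmetry group of the 2-cube is the hyperoctahedral group B_2 = Z_2 ≀ S_2, of order 2^2·2! = 8.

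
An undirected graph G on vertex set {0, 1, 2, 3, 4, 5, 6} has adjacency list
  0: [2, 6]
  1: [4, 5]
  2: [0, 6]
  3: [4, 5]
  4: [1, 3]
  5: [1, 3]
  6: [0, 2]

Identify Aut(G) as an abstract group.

G has two connected components, {1, 3, 4, 5} and {0, 2, 6}; each is 2-regular, so G = C_4 ⊔ C_3. No automorphism exchanges components of different sizes, hence Aut(G) is the direct product D_4 × D_3, order 48.

D_4 × D_3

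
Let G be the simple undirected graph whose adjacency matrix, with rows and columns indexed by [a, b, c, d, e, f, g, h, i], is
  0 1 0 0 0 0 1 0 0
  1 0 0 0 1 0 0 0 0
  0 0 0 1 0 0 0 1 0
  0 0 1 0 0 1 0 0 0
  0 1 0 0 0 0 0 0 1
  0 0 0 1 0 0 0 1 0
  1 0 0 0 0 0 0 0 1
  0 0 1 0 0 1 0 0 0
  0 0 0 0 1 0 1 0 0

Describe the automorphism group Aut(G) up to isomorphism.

D_4 × D_5

G has two connected components, {a, b, e, g, i} and {c, d, f, h}; each is 2-regular, so G = C_5 ⊔ C_4. No automorphism exchanges components of different sizes, hence Aut(G) is the direct product D_4 × D_5, order 80.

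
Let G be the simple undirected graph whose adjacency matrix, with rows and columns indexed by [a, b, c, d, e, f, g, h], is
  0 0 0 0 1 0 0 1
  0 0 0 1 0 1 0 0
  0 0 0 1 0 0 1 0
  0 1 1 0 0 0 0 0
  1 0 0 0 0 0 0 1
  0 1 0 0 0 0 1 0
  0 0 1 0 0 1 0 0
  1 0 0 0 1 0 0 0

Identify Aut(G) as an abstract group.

G has two connected components, {b, c, d, f, g} and {a, e, h}; each is 2-regular, so G = C_5 ⊔ C_3. The components are non-isomorphic (different sizes), so Aut(G) = Aut(C_5) × Aut(C_3) = D_5 × D_3 of order 10·6 = 60.

D_5 × D_3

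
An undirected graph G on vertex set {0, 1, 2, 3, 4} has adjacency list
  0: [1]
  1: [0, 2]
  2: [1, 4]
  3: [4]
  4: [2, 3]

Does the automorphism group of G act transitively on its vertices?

Automorphisms preserve degree, but G has vertices of degree 1 and vertices of degree 2; no automorphism maps one to the other, so G is not vertex-transitive.

No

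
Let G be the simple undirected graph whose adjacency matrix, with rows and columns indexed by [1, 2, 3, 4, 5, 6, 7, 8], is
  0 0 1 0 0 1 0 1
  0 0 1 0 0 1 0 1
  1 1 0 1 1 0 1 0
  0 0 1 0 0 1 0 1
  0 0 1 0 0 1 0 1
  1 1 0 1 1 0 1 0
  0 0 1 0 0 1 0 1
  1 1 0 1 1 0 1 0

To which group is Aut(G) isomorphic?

The vertices split by degree into {3, 6, 8} (degree 5) and {1, 2, 4, 5, 7} (degree 3); every edge runs between the two parts, so G is the complete bipartite graph K_{3,5}. Automorphisms preserve the bipartition setwise (since the parts differ in size) and act as S_5 × S_3 within it; |Aut| = 720.

S_5 × S_3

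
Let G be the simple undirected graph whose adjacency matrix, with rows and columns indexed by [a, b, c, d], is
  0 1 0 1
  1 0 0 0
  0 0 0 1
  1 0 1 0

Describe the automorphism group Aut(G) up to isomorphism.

the cyclic group of order 2

The degree sequence is [2, 1, 1, 2]; the two degree-1 vertices b and c are the ends of a path, so G = P_4. A path has exactly one nontrivial symmetry — reversal — giving Aut(G) of order 2.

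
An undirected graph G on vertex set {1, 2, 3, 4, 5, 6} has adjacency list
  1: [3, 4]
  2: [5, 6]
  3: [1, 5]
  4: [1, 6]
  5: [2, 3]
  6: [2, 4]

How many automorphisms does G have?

12

Every vertex has degree 2 and the graph is connected, so G is the 6-cycle C_6. C_6 has 6 rotations and 6 reflections, so Aut(C_6) ≅ D_6 of order 12.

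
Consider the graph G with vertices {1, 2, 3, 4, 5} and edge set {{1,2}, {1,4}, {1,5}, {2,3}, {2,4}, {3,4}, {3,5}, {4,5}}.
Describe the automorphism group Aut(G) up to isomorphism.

Vertex 4 is the unique vertex of degree 4; the remaining 4 vertices each have degree 3 and induce a cycle, so G is the wheel on 5 vertices with hub 4. Every automorphism fixes the hub and acts on the rim 4-cycle, so Aut(G) ≅ Aut(C_4) = D_4 of order 8.

D_4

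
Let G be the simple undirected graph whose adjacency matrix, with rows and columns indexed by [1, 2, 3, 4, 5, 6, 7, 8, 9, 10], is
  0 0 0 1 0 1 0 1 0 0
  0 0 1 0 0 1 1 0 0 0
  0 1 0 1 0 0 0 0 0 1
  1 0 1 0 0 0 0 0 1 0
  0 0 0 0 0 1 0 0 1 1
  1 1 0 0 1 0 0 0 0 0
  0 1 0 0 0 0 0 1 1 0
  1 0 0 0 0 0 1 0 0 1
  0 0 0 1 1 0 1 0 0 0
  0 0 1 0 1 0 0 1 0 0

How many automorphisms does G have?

G is 3-regular on 10 vertices with no triangles and no 4-cycles (girth 5): this is the Petersen graph. It is a classical fact that the Petersen graph has automorphism group S_5 (order 120), arising from its description as the Kneser graph K(5,2).

120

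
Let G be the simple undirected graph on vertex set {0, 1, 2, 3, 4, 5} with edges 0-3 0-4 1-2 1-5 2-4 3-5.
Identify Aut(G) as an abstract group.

G is 2-regular and connected on 6 vertices, i.e. the cycle C_6. C_6 has 6 rotations and 6 reflections, so Aut(C_6) ≅ D_6 of order 12.

the dihedral group of order 12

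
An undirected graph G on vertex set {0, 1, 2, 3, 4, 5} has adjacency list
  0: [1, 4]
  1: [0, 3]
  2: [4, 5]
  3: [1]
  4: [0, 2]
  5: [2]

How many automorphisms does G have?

2

The degree sequence is [2, 2, 2, 1, 2, 1]; the two degree-1 vertices 3 and 5 are the ends of a path, so G = P_6. A path has exactly one nontrivial symmetry — reversal — giving Aut(G) of order 2.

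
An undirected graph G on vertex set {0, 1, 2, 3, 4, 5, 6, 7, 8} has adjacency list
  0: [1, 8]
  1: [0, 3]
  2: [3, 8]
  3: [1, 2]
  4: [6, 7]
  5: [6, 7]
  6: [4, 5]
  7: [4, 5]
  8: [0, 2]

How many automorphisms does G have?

G has two connected components, {0, 1, 2, 3, 8} and {4, 5, 6, 7}; each is 2-regular, so G = C_5 ⊔ C_4. No automorphism exchanges components of different sizes, hence Aut(G) is the direct product D_4 × D_5, order 80.

80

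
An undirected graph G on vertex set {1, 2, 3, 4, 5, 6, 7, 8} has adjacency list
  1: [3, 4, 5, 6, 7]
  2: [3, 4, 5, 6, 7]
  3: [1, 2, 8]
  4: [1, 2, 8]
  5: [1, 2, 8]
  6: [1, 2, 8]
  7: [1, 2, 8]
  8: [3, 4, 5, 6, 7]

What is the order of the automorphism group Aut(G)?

720

The vertices split by degree into {1, 2, 8} (degree 5) and {3, 4, 5, 6, 7} (degree 3); every edge runs between the two parts, so G is the complete bipartite graph K_{3,5}. The parts have unequal sizes, so no automorphism swaps them; each part is permuted independently, giving S_5 × S_3 of order 5!·3! = 720.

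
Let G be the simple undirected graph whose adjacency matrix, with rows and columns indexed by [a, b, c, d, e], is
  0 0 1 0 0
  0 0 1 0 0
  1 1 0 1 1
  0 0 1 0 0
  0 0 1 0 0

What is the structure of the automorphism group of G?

Vertex c has degree 4 and every other vertex has degree 1, so G is the star K_{1,4} with centre c. Any automorphism fixes the centre and permutes the 4 leaves freely, so Aut(G) ≅ S_4 of order 4! = 24.

the symmetric group on 4 letters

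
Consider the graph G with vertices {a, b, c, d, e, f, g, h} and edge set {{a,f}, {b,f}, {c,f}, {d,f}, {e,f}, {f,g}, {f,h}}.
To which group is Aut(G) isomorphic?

Vertex f has degree 7 and every other vertex has degree 1, so G is the star K_{1,7} with centre f. Any automorphism fixes the centre and permutes the 7 leaves freely, so Aut(G) ≅ S_7 of order 7! = 5040.

the symmetric group on 7 letters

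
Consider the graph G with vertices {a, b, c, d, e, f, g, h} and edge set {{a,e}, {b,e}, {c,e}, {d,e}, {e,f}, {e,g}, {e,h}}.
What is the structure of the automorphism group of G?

the symmetric group on 7 letters

Vertex e has degree 7 and every other vertex has degree 1, so G is the star K_{1,7} with centre e. The 7 leaves are pairwise interchangeable while the centre is fixed, giving Aut(G) = S_7.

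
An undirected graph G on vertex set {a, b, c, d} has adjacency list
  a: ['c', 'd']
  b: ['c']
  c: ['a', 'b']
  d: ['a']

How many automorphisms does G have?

The degree sequence is [2, 1, 2, 1]; the two degree-1 vertices b and d are the ends of a path, so G = P_4. The only nontrivial automorphism of a path is the end-to-end reflection, so Aut(G) ≅ Z_2.

2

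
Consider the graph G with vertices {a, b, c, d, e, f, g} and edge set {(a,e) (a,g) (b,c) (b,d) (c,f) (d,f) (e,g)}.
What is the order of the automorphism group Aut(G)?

48

G has two connected components, {b, c, d, f} and {a, e, g}; each is 2-regular, so G = C_4 ⊔ C_3. The components are non-isomorphic (different sizes), so Aut(G) = Aut(C_4) × Aut(C_3) = D_4 × D_3 of order 8·6 = 48.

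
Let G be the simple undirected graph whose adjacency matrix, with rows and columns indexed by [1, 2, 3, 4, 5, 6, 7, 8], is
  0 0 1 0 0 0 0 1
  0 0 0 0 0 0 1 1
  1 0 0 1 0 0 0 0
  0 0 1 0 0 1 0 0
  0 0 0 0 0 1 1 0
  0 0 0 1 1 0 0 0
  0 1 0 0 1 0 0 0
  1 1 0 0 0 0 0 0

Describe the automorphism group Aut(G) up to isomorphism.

the dihedral group of order 16

G is 2-regular and connected on 8 vertices, i.e. the cycle C_8. C_8 has 8 rotations and 8 reflections, so Aut(C_8) ≅ D_8 of order 16.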